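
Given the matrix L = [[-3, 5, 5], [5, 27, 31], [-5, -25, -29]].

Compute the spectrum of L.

Set up det(rI - L) = 0.
Expanding along the first row, p(r) = r^3 + 5r^2 - 2r - 24.
Since p(2) = 0, r = 2 is a root.
Dividing by (r - 2) leaves r^2 + 7r + 12.
The quadratic factors as (r + 4)·(r + 3).
Eigenvalues: -4, -3, 2.

-4, -3, 2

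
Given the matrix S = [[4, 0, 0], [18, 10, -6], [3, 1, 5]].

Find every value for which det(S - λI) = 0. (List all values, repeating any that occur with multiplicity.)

4, 7, 8

Compute the characteristic polynomial p(λ) = det(λI - S).
Cofactor expansion gives p(λ) = λ^3 - 19λ^2 + 116λ - 224.
Rational-root test: λ = 4 gives p(4) = 0.
Dividing by (λ - 4) leaves λ^2 - 15λ + 56.
The quadratic factors as (λ - 7)·(λ - 8).
Eigenvalues: 4, 7, 8.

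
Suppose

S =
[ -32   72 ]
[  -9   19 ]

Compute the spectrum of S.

det(S - lambda·I) = (-32 - lambda)(19 - lambda) - (72)·(-9) = lambda^2 + 13·lambda + 40.
This factors as (lambda + 8)·(lambda + 5) = 0.
Eigenvalues: -8, -5.

-8, -5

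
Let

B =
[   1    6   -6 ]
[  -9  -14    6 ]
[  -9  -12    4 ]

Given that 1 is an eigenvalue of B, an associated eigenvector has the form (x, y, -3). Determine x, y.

3, -3

We need (B - 1I)v = 0.
B - 1I = [[0, 6, -6], [-9, -15, 6], [-9, -12, 3]].
Row 1: (0)·x + (6)·y + (-6)·-3 = 0
Row 2: (-9)·x + (-15)·y + (6)·-3 = 0
Row 3: (-9)·x + (-12)·y + (3)·-3 = 0
Solving gives x = 3, y = -3.
Check: B·(3, -3, -3) = (3, -3, -3) = 1·(3, -3, -3).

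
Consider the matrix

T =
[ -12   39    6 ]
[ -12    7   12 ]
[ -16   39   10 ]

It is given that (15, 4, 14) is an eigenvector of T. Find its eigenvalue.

4

Compute Tv: T·(15, 4, 14) = (60, 16, 56).
Since Tv = λv, compare component 1: 60 = λ·15, so λ = 4.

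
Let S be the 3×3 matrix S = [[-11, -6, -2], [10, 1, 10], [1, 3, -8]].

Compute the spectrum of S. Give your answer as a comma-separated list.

-9, -5, -4

Compute the characteristic polynomial p(t) = det(tI - S).
Expanding the 3×3 determinant: p(t) = t^3 + 18t^2 + 101t + 180.
Try t = -4: p(-4) = 0, so -4 is a root.
Dividing by (t + 4) leaves t^2 + 14t + 45.
The quadratic factors as (t + 9)·(t + 5).
Eigenvalues: -9, -5, -4.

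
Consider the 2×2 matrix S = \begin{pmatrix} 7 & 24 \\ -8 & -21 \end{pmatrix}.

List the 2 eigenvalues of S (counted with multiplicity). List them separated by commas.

-9, -5

det(S - rI) = (7 - r)(-21 - r) - (24)·(-8) = r^2 + 14r + 45.
This factors as (r + 9)·(r + 5) = 0.
Eigenvalues: -9, -5.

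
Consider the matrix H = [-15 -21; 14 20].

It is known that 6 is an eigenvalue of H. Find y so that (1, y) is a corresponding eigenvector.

-1

We need (H - 6I)v = 0.
H - 6I = [[-21, -21], [14, 14]].
Row 1: (-21)·1 + (-21)·y = 0
Row 2: (14)·1 + (14)·y = 0
Solving gives y = -1.
Check: H·(1, -1) = (6, -6) = 6·(1, -1).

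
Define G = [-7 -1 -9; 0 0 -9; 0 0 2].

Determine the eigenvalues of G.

-7, 0, 2

G is upper triangular, so its eigenvalues are the diagonal entries.
Diagonal: -7, 0, 2.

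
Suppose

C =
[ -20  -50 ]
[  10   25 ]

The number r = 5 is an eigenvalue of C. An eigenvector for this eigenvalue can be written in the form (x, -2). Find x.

We need (C - 5I)v = 0.
C - 5I = [[-25, -50], [10, 20]].
Row 1: (-25)·x + (-50)·-2 = 0
Row 2: (10)·x + (20)·-2 = 0
Solving gives x = 4.
Check: C·(4, -2) = (20, -10) = 5·(4, -2).

4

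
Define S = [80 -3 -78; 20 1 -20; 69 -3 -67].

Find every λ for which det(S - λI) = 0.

1, 2, 11

The characteristic polynomial is p(λ) = det(λI - S).
Expanding along the first row, p(λ) = λ^3 - 14λ^2 + 35λ - 22.
Since p(1) = 0, λ = 1 is a root.
Factor out (λ - 1): p(λ) = (λ - 1)·(λ^2 - 13λ + 22).
The quadratic factors as (λ - 2)·(λ - 11).
Eigenvalues: 1, 2, 11.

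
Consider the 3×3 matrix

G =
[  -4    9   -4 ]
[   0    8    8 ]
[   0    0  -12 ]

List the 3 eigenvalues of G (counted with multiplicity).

G is upper triangular, so its eigenvalues are the diagonal entries.
Diagonal: -4, 8, -12.

-12, -4, 8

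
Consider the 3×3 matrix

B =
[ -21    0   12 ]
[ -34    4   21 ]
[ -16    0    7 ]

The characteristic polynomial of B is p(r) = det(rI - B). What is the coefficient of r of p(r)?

-11

p(r) = r^3 + 10r^2 - 11r - 180.
The coefficient of r is -11.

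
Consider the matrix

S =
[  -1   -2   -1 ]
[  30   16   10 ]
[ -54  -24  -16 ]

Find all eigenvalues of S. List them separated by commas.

-4, 1, 2

Set up det(rI - S) = 0.
Expanding along the first row, p(r) = r^3 + r^2 - 10r + 8.
Since p(-4) = 0, r = -4 is a root.
Factor out (r + 4): p(r) = (r + 4)·(r^2 - 3r + 2).
The quadratic factors as (r - 1)·(r - 2).
Eigenvalues: -4, 1, 2.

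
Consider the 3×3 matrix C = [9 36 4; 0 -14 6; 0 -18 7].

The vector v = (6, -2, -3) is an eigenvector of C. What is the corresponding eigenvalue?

-5

Compute Cv: C·(6, -2, -3) = (-30, 10, 15).
Since Cv = λv, compare component 1: -30 = λ·6, so λ = -5.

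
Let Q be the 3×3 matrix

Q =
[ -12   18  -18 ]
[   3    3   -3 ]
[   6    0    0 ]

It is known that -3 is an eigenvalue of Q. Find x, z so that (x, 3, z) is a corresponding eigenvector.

We need (Q + 3I)v = 0.
Q + 3I = [[-9, 18, -18], [3, 6, -3], [6, 0, 3]].
Row 1: (-9)·x + (18)·3 + (-18)·z = 0
Row 2: (3)·x + (6)·3 + (-3)·z = 0
Row 3: (6)·x + (0)·3 + (3)·z = 0
Solving gives x = -2, z = 4.
Check: Q·(-2, 3, 4) = (6, -9, -12) = -3·(-2, 3, 4).

-2, 4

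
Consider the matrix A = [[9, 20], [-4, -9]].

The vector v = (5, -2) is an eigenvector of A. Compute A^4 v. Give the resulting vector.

First find the eigenvalue: Av = (5, -2) = 1·(5, -2), so λ = 1.
Then A^4 v = λ^4·v = 1^4·(5, -2) = 1·(5, -2) = (5, -2).

(5, -2)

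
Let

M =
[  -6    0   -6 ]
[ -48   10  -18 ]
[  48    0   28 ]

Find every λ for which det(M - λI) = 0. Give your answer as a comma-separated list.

10, 10, 12

The characteristic polynomial is p(s) = det(sI - M).
Expanding the 3×3 determinant: p(s) = s^3 - 32s^2 + 340s - 1200.
Since p(10) = 0, s = 10 is a root.
Dividing by (s - 10) leaves s^2 - 22s + 120.
The quadratic factors as (s - 10)·(s - 12).
Eigenvalues: 10, 10, 12.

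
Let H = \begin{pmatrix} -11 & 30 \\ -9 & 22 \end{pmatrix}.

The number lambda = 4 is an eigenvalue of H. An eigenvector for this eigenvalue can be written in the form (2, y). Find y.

1

We need (H - 4I)v = 0.
H - 4I = [[-15, 30], [-9, 18]].
Row 1: (-15)·2 + (30)·y = 0
Row 2: (-9)·2 + (18)·y = 0
Solving gives y = 1.
Check: H·(2, 1) = (8, 4) = 4·(2, 1).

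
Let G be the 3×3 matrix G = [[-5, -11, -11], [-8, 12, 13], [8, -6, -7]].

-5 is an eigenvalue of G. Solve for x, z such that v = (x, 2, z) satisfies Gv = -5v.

1, -2

We need (G + 5I)v = 0.
G + 5I = [[0, -11, -11], [-8, 17, 13], [8, -6, -2]].
Row 1: (0)·x + (-11)·2 + (-11)·z = 0
Row 2: (-8)·x + (17)·2 + (13)·z = 0
Row 3: (8)·x + (-6)·2 + (-2)·z = 0
Solving gives x = 1, z = -2.
Check: G·(1, 2, -2) = (-5, -10, 10) = -5·(1, 2, -2).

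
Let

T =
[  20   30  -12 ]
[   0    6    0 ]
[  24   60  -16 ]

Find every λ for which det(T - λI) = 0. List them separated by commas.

Compute the characteristic polynomial p(s) = det(sI - T).
Expanding along the first row, p(s) = s^3 - 10s^2 - 8s + 192.
Try s = -4: p(-4) = 0, so -4 is a root.
Factor out (s + 4): p(s) = (s + 4)·(s^2 - 14s + 48).
The quadratic factors as (s - 6)·(s - 8).
Eigenvalues: -4, 6, 8.

-4, 6, 8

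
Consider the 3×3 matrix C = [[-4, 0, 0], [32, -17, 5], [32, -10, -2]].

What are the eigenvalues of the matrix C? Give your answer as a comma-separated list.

-12, -7, -4

Compute the characteristic polynomial p(lambda) = det(lambda·I - C).
Expanding along the first row, p(lambda) = lambda^3 + 23·lambda^2 + 160·lambda + 336.
Try lambda = -7: p(-7) = 0, so -7 is a root.
Dividing by (lambda + 7) leaves lambda^2 + 16·lambda + 48.
The quadratic factors as (lambda + 12)·(lambda + 4).
Eigenvalues: -12, -7, -4.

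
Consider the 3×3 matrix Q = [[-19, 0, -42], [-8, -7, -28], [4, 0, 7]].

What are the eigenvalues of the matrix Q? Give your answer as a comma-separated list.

-7, -7, -5

Set up det(lambda·I - Q) = 0.
Expanding the 3×3 determinant: p(lambda) = lambda^3 + 19·lambda^2 + 119·lambda + 245.
Try lambda = -5: p(-5) = 0, so -5 is a root.
Factor out (lambda + 5): p(lambda) = (lambda + 5)·(lambda^2 + 14·lambda + 49).
The quadratic factor is (lambda + 7)^2.
Eigenvalues: -7, -7, -5.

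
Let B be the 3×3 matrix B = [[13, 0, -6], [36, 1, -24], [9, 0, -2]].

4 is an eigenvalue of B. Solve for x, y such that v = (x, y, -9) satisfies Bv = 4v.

-6, 0

We need (B - 4I)v = 0.
B - 4I = [[9, 0, -6], [36, -3, -24], [9, 0, -6]].
Row 1: (9)·x + (0)·y + (-6)·-9 = 0
Row 2: (36)·x + (-3)·y + (-24)·-9 = 0
Row 3: (9)·x + (0)·y + (-6)·-9 = 0
Solving gives x = -6, y = 0.
Check: B·(-6, 0, -9) = (-24, 0, -36) = 4·(-6, 0, -9).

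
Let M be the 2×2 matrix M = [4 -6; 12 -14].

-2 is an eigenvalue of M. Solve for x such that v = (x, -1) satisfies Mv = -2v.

-1

We need (M + 2I)v = 0.
M + 2I = [[6, -6], [12, -12]].
Row 1: (6)·x + (-6)·-1 = 0
Row 2: (12)·x + (-12)·-1 = 0
Solving gives x = -1.
Check: M·(-1, -1) = (2, 2) = -2·(-1, -1).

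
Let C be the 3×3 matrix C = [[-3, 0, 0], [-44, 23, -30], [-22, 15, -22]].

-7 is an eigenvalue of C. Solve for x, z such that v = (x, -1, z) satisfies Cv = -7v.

We need (C + 7I)v = 0.
C + 7I = [[4, 0, 0], [-44, 30, -30], [-22, 15, -15]].
Row 1: (4)·x + (0)·-1 + (0)·z = 0
Row 2: (-44)·x + (30)·-1 + (-30)·z = 0
Row 3: (-22)·x + (15)·-1 + (-15)·z = 0
Solving gives x = 0, z = -1.
Check: C·(0, -1, -1) = (0, 7, 7) = -7·(0, -1, -1).

0, -1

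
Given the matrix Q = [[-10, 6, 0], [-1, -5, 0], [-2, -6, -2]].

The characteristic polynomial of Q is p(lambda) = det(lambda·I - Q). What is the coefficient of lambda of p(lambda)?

86

p(lambda) = lambda^3 + 17·lambda^2 + 86·lambda + 112.
The coefficient of lambda is 86.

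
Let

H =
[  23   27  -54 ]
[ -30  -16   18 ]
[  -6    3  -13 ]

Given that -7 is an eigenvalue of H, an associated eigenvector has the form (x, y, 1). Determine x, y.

We need (H + 7I)v = 0.
H + 7I = [[30, 27, -54], [-30, -9, 18], [-6, 3, -6]].
Row 1: (30)·x + (27)·y + (-54)·1 = 0
Row 2: (-30)·x + (-9)·y + (18)·1 = 0
Row 3: (-6)·x + (3)·y + (-6)·1 = 0
Solving gives x = 0, y = 2.
Check: H·(0, 2, 1) = (0, -14, -7) = -7·(0, 2, 1).

0, 2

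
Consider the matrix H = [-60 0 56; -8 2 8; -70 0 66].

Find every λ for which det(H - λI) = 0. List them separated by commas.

-4, 2, 10

Set up det(lambda·I - H) = 0.
Cofactor expansion gives p(lambda) = lambda^3 - 8·lambda^2 - 28·lambda + 80.
Since p(2) = 0, lambda = 2 is a root.
Factor out (lambda - 2): p(lambda) = (lambda - 2)·(lambda^2 - 6·lambda - 40).
The quadratic factors as (lambda + 4)·(lambda - 10).
Eigenvalues: -4, 2, 10.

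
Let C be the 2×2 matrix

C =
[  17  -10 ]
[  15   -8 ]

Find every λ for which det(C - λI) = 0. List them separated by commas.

2, 7

det(C - μI) = (17 - μ)(-8 - μ) - (-10)·(15) = μ^2 - 9μ + 14.
This factors as (μ - 2)·(μ - 7) = 0.
Eigenvalues: 2, 7.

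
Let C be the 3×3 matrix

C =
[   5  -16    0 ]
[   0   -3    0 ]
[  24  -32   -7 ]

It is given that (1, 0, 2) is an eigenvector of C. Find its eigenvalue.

5

Compute Cv: C·(1, 0, 2) = (5, 0, 10).
Since Cv = λv, compare component 1: 5 = λ·1, so λ = 5.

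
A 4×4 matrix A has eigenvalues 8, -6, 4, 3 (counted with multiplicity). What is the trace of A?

9

trace(A) is the sum of the eigenvalues: (8) + (-6) + (4) + (3) = 9.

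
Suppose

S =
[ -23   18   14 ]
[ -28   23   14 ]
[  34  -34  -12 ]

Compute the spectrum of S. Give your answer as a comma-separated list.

Set up det(lambda·I - S) = 0.
Cofactor expansion gives p(lambda) = lambda^3 + 12·lambda^2 - 25·lambda - 300.
Since p(-12) = 0, lambda = -12 is a root.
Dividing by (lambda + 12) leaves lambda^2 - 25.
The quadratic factors as (lambda + 5)·(lambda - 5).
Eigenvalues: -12, -5, 5.

-12, -5, 5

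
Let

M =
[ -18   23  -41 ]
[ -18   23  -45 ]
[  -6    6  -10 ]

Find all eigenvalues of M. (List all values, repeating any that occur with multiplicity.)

The characteristic polynomial is p(lambda) = det(lambda·I - M).
Cofactor expansion gives p(lambda) = lambda^3 + 5·lambda^2 - 26·lambda - 120.
Rational-root test: lambda = -6 gives p(-6) = 0.
Factor out (lambda + 6): p(lambda) = (lambda + 6)·(lambda^2 - lambda - 20).
The quadratic factors as (lambda + 4)·(lambda - 5).
Eigenvalues: -6, -4, 5.

-6, -4, 5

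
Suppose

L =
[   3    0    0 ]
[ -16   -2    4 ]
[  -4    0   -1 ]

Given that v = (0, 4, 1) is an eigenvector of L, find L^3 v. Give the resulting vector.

(0, -4, -1)

First find the eigenvalue: Lv = (0, -4, -1) = -1·(0, 4, 1), so λ = -1.
Then L^3 v = λ^3·v = (-1)^3·(0, 4, 1) = -1·(0, 4, 1) = (0, -4, -1).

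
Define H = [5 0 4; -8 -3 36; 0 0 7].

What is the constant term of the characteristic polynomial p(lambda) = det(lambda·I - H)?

p(0) = det(0·I − H) = det(−H) = (−1)^3·det(H).
det(H) = -105, so p(0) = 105.

105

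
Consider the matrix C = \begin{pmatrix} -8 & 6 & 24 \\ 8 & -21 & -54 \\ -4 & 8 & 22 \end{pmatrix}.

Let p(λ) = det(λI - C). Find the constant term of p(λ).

0

p(λ) = λ^3 + 7λ^2 + 10λ.
The constant term is 0.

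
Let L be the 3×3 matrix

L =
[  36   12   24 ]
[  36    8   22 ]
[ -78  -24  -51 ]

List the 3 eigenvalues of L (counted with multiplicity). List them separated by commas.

-4, -3, 0

The characteristic polynomial is p(s) = det(sI - L).
Expanding the 3×3 determinant: p(s) = s^3 + 7s^2 + 12s.
Rational-root test: s = -3 gives p(-3) = 0.
Dividing by (s + 3) leaves s^2 + 4s.
The quadratic factors as (s + 4)·s.
Eigenvalues: -4, -3, 0.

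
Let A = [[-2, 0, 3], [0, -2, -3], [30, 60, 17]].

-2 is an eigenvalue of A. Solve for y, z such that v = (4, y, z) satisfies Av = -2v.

We need (A + 2I)v = 0.
A + 2I = [[0, 0, 3], [0, 0, -3], [30, 60, 19]].
Row 1: (0)·4 + (0)·y + (3)·z = 0
Row 2: (0)·4 + (0)·y + (-3)·z = 0
Row 3: (30)·4 + (60)·y + (19)·z = 0
Solving gives y = -2, z = 0.
Check: A·(4, -2, 0) = (-8, 4, 0) = -2·(4, -2, 0).

-2, 0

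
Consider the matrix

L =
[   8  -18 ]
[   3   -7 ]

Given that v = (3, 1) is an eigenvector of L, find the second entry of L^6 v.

64

First find the eigenvalue: Lv = (6, 2) = 2·(3, 1), so λ = 2.
Then L^6 v = λ^6·v = 2^6·(3, 1) = 64·(3, 1) = (192, 64).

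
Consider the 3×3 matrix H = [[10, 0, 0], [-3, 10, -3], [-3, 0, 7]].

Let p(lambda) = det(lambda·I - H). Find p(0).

-700

p(0) = det(0·I − H) = det(−H) = (−1)^3·det(H).
det(H) = 700, so p(0) = -700.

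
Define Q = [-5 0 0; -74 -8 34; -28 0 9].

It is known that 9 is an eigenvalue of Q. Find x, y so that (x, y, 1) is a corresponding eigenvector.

0, 2

We need (Q - 9I)v = 0.
Q - 9I = [[-14, 0, 0], [-74, -17, 34], [-28, 0, 0]].
Row 1: (-14)·x + (0)·y + (0)·1 = 0
Row 2: (-74)·x + (-17)·y + (34)·1 = 0
Row 3: (-28)·x + (0)·y + (0)·1 = 0
Solving gives x = 0, y = 2.
Check: Q·(0, 2, 1) = (0, 18, 9) = 9·(0, 2, 1).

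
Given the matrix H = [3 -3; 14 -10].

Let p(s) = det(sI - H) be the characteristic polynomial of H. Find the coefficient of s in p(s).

7

The coefficient of s of det(sI - H) is −trace(H).
trace(H) = (3) + (-10) = -7, so the coefficient is 7.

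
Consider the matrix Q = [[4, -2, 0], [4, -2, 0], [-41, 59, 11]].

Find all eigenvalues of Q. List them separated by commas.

Set up det(tI - Q) = 0.
Cofactor expansion gives p(t) = t^3 - 13t^2 + 22t.
Rational-root test: t = 0 gives p(0) = 0.
Dividing by t leaves t^2 - 13t + 22.
The quadratic factors as (t - 2)·(t - 11).
Eigenvalues: 0, 2, 11.

0, 2, 11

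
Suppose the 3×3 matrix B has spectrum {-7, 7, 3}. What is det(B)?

-147

det(B) is the product of the eigenvalues: (-7) · (7) · (3) = -147.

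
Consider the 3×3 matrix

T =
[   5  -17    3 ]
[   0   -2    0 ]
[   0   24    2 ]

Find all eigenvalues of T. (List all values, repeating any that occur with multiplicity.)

Set up det(λI - T) = 0.
Expanding the 3×3 determinant: p(λ) = λ^3 - 5λ^2 - 4λ + 20.
Since p(-2) = 0, λ = -2 is a root.
Dividing by (λ + 2) leaves λ^2 - 7λ + 10.
The quadratic factors as (λ - 2)·(λ - 5).
Eigenvalues: -2, 2, 5.

-2, 2, 5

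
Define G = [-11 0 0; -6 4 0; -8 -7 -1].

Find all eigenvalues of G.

G is lower triangular, so its eigenvalues are the diagonal entries.
Diagonal: -11, 4, -1.

-11, -1, 4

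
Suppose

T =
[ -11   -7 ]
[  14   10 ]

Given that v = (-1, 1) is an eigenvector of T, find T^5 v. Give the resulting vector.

First find the eigenvalue: Tv = (4, -4) = -4·(-1, 1), so λ = -4.
Then T^5 v = λ^5·v = (-4)^5·(-1, 1) = -1024·(-1, 1) = (1024, -1024).

(1024, -1024)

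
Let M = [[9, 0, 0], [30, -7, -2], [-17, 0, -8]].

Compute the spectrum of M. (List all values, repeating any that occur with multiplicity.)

Set up det(lambda·I - M) = 0.
Cofactor expansion gives p(lambda) = lambda^3 + 6·lambda^2 - 79·lambda - 504.
Try lambda = -7: p(-7) = 0, so -7 is a root.
Dividing by (lambda + 7) leaves lambda^2 - lambda - 72.
The quadratic factors as (lambda + 8)·(lambda - 9).
Eigenvalues: -8, -7, 9.

-8, -7, 9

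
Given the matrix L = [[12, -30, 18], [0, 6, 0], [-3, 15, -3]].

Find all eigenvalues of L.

Compute the characteristic polynomial p(t) = det(tI - L).
Expanding along the first row, p(t) = t^3 - 15t^2 + 72t - 108.
Since p(3) = 0, t = 3 is a root.
Dividing by (t - 3) leaves t^2 - 12t + 36.
The quadratic factor is (t - 6)^2.
Eigenvalues: 3, 6, 6.

3, 6, 6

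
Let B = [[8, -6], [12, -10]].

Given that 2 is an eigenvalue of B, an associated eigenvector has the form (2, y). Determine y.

We need (B - 2I)v = 0.
B - 2I = [[6, -6], [12, -12]].
Row 1: (6)·2 + (-6)·y = 0
Row 2: (12)·2 + (-12)·y = 0
Solving gives y = 2.
Check: B·(2, 2) = (4, 4) = 2·(2, 2).

2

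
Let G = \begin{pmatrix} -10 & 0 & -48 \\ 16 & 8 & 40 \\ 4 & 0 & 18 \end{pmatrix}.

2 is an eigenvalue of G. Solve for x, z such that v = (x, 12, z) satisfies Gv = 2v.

We need (G - 2I)v = 0.
G - 2I = [[-12, 0, -48], [16, 6, 40], [4, 0, 16]].
Row 1: (-12)·x + (0)·12 + (-48)·z = 0
Row 2: (16)·x + (6)·12 + (40)·z = 0
Row 3: (4)·x + (0)·12 + (16)·z = 0
Solving gives x = -12, z = 3.
Check: G·(-12, 12, 3) = (-24, 24, 6) = 2·(-12, 12, 3).

-12, 3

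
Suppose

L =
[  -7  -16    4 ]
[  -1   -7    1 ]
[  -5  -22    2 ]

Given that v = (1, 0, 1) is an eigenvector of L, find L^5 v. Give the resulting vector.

First find the eigenvalue: Lv = (-3, 0, -3) = -3·(1, 0, 1), so λ = -3.
Then L^5 v = λ^5·v = (-3)^5·(1, 0, 1) = -243·(1, 0, 1) = (-243, 0, -243).

(-243, 0, -243)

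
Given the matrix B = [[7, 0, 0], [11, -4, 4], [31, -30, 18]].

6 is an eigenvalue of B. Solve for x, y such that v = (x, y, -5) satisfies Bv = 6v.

0, -2

We need (B - 6I)v = 0.
B - 6I = [[1, 0, 0], [11, -10, 4], [31, -30, 12]].
Row 1: (1)·x + (0)·y + (0)·-5 = 0
Row 2: (11)·x + (-10)·y + (4)·-5 = 0
Row 3: (31)·x + (-30)·y + (12)·-5 = 0
Solving gives x = 0, y = -2.
Check: B·(0, -2, -5) = (0, -12, -30) = 6·(0, -2, -5).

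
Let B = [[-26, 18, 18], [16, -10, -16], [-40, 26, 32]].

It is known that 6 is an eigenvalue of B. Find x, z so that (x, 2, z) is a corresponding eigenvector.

We need (B - 6I)v = 0.
B - 6I = [[-32, 18, 18], [16, -16, -16], [-40, 26, 26]].
Row 1: (-32)·x + (18)·2 + (18)·z = 0
Row 2: (16)·x + (-16)·2 + (-16)·z = 0
Row 3: (-40)·x + (26)·2 + (26)·z = 0
Solving gives x = 0, z = -2.
Check: B·(0, 2, -2) = (0, 12, -12) = 6·(0, 2, -2).

0, -2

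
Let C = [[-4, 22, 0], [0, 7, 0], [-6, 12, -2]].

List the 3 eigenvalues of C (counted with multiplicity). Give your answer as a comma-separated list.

Set up det(λI - C) = 0.
Cofactor expansion gives p(λ) = λ^3 - λ^2 - 34λ - 56.
Try λ = 7: p(7) = 0, so 7 is a root.
Factor out (λ - 7): p(λ) = (λ - 7)·(λ^2 + 6λ + 8).
The quadratic factors as (λ + 4)·(λ + 2).
Eigenvalues: -4, -2, 7.

-4, -2, 7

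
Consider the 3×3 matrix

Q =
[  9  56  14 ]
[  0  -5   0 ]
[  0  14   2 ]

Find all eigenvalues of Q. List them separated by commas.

-5, 2, 9

The characteristic polynomial is p(λ) = det(λI - Q).
Cofactor expansion gives p(λ) = λ^3 - 6λ^2 - 37λ + 90.
Try λ = 2: p(2) = 0, so 2 is a root.
Factor out (λ - 2): p(λ) = (λ - 2)·(λ^2 - 4λ - 45).
The quadratic factors as (λ + 5)·(λ - 9).
Eigenvalues: -5, 2, 9.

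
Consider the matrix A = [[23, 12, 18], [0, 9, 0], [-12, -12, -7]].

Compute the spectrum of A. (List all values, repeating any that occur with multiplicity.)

5, 9, 11

Set up det(sI - A) = 0.
Cofactor expansion gives p(s) = s^3 - 25s^2 + 199s - 495.
Since p(5) = 0, s = 5 is a root.
Factor out (s - 5): p(s) = (s - 5)·(s^2 - 20s + 99).
The quadratic factors as (s - 9)·(s - 11).
Eigenvalues: 5, 9, 11.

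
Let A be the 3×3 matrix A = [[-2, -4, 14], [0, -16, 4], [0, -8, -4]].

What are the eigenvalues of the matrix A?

-12, -8, -2

Compute the characteristic polynomial p(μ) = det(μI - A).
Expanding along the first row, p(μ) = μ^3 + 22μ^2 + 136μ + 192.
Rational-root test: μ = -2 gives p(-2) = 0.
Factor out (μ + 2): p(μ) = (μ + 2)·(μ^2 + 20μ + 96).
The quadratic factors as (μ + 12)·(μ + 8).
Eigenvalues: -12, -8, -2.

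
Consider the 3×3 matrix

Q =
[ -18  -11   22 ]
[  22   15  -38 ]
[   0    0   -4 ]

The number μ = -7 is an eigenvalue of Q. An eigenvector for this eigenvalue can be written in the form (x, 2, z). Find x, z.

-2, 0

We need (Q + 7I)v = 0.
Q + 7I = [[-11, -11, 22], [22, 22, -38], [0, 0, 3]].
Row 1: (-11)·x + (-11)·2 + (22)·z = 0
Row 2: (22)·x + (22)·2 + (-38)·z = 0
Row 3: (0)·x + (0)·2 + (3)·z = 0
Solving gives x = -2, z = 0.
Check: Q·(-2, 2, 0) = (14, -14, 0) = -7·(-2, 2, 0).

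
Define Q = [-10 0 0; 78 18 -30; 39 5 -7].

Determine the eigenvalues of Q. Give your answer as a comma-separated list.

Set up det(lambda·I - Q) = 0.
Expanding along the first row, p(lambda) = lambda^3 - lambda^2 - 86·lambda + 240.
Since p(8) = 0, lambda = 8 is a root.
Dividing by (lambda - 8) leaves lambda^2 + 7·lambda - 30.
The quadratic factors as (lambda + 10)·(lambda - 3).
Eigenvalues: -10, 3, 8.

-10, 3, 8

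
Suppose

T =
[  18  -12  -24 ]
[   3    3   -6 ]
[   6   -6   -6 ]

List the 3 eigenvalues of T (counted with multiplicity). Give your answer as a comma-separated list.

3, 6, 6

The characteristic polynomial is p(λ) = det(λI - T).
Cofactor expansion gives p(λ) = λ^3 - 15λ^2 + 72λ - 108.
Rational-root test: λ = 3 gives p(3) = 0.
Factor out (λ - 3): p(λ) = (λ - 3)·(λ^2 - 12λ + 36).
The quadratic factor is (λ - 6)^2.
Eigenvalues: 3, 6, 6.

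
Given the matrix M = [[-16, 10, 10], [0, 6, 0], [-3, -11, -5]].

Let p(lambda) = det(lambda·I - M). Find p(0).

-660

p(0) = det(0·I − M) = det(−M) = (−1)^3·det(M).
det(M) = 660, so p(0) = -660.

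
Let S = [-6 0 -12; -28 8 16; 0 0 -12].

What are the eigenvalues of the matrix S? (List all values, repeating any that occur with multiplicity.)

The characteristic polynomial is p(s) = det(sI - S).
Cofactor expansion gives p(s) = s^3 + 10s^2 - 72s - 576.
Try s = 8: p(8) = 0, so 8 is a root.
Dividing by (s - 8) leaves s^2 + 18s + 72.
The quadratic factors as (s + 12)·(s + 6).
Eigenvalues: -12, -6, 8.

-12, -6, 8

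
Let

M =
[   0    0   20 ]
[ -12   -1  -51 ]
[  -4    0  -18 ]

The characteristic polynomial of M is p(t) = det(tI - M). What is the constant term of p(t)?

80

p(t) = t^3 + 19t^2 + 98t + 80.
The constant term is 80.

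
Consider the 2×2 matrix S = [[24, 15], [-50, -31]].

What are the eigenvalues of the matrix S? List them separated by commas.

-6, -1

det(S - λI) = (24 - λ)(-31 - λ) - (15)·(-50) = λ^2 + 7λ + 6.
This factors as (λ + 6)·(λ + 1) = 0.
Eigenvalues: -6, -1.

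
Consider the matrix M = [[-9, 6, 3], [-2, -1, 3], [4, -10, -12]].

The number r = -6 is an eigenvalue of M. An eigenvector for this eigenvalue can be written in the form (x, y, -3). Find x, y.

We need (M + 6I)v = 0.
M + 6I = [[-3, 6, 3], [-2, 5, 3], [4, -10, -6]].
Row 1: (-3)·x + (6)·y + (3)·-3 = 0
Row 2: (-2)·x + (5)·y + (3)·-3 = 0
Row 3: (4)·x + (-10)·y + (-6)·-3 = 0
Solving gives x = 3, y = 3.
Check: M·(3, 3, -3) = (-18, -18, 18) = -6·(3, 3, -3).

3, 3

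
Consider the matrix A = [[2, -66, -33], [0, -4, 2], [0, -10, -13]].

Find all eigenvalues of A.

-9, -8, 2

The characteristic polynomial is p(t) = det(tI - A).
Cofactor expansion gives p(t) = t^3 + 15t^2 + 38t - 144.
Rational-root test: t = -8 gives p(-8) = 0.
Factor out (t + 8): p(t) = (t + 8)·(t^2 + 7t - 18).
The quadratic factors as (t + 9)·(t - 2).
Eigenvalues: -9, -8, 2.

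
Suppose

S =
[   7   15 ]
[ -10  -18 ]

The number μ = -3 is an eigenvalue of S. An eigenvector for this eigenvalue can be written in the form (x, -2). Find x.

3

We need (S + 3I)v = 0.
S + 3I = [[10, 15], [-10, -15]].
Row 1: (10)·x + (15)·-2 = 0
Row 2: (-10)·x + (-15)·-2 = 0
Solving gives x = 3.
Check: S·(3, -2) = (-9, 6) = -3·(3, -2).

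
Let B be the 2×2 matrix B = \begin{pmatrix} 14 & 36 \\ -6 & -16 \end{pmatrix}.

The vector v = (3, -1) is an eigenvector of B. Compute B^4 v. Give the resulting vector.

(48, -16)

First find the eigenvalue: Bv = (6, -2) = 2·(3, -1), so λ = 2.
Then B^4 v = λ^4·v = 2^4·(3, -1) = 16·(3, -1) = (48, -16).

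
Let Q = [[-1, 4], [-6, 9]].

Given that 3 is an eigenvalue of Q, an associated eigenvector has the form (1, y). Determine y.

1

We need (Q - 3I)v = 0.
Q - 3I = [[-4, 4], [-6, 6]].
Row 1: (-4)·1 + (4)·y = 0
Row 2: (-6)·1 + (6)·y = 0
Solving gives y = 1.
Check: Q·(1, 1) = (3, 3) = 3·(1, 1).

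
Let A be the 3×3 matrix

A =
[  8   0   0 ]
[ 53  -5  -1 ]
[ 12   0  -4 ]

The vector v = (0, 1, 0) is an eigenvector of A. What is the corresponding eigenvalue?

Compute Av: A·(0, 1, 0) = (0, -5, 0).
Since Av = λv, compare component 2: -5 = λ·1, so λ = -5.

-5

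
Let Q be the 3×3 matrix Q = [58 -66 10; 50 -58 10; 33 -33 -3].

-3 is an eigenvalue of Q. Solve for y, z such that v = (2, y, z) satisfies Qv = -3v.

We need (Q + 3I)v = 0.
Q + 3I = [[61, -66, 10], [50, -55, 10], [33, -33, 0]].
Row 1: (61)·2 + (-66)·y + (10)·z = 0
Row 2: (50)·2 + (-55)·y + (10)·z = 0
Row 3: (33)·2 + (-33)·y + (0)·z = 0
Solving gives y = 2, z = 1.
Check: Q·(2, 2, 1) = (-6, -6, -3) = -3·(2, 2, 1).

2, 1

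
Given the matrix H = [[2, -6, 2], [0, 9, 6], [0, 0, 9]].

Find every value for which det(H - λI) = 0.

H is upper triangular, so its eigenvalues are the diagonal entries.
Diagonal: 2, 9, 9.

2, 9, 9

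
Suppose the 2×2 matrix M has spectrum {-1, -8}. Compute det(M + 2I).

-6

If M has eigenvalues -1, -8, then M + 2I has eigenvalues 1, -6.
det(M + 2I) = (1) · (-6) = -6.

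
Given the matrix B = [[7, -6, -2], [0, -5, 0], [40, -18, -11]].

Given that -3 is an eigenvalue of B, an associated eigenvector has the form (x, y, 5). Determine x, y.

We need (B + 3I)v = 0.
B + 3I = [[10, -6, -2], [0, -2, 0], [40, -18, -8]].
Row 1: (10)·x + (-6)·y + (-2)·5 = 0
Row 2: (0)·x + (-2)·y + (0)·5 = 0
Row 3: (40)·x + (-18)·y + (-8)·5 = 0
Solving gives x = 1, y = 0.
Check: B·(1, 0, 5) = (-3, 0, -15) = -3·(1, 0, 5).

1, 0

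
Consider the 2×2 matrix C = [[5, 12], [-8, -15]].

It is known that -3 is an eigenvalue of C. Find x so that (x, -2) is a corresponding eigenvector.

3

We need (C + 3I)v = 0.
C + 3I = [[8, 12], [-8, -12]].
Row 1: (8)·x + (12)·-2 = 0
Row 2: (-8)·x + (-12)·-2 = 0
Solving gives x = 3.
Check: C·(3, -2) = (-9, 6) = -3·(3, -2).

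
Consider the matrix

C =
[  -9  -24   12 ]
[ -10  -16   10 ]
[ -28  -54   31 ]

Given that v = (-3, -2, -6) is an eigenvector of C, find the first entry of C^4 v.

-3

First find the eigenvalue: Cv = (3, 2, 6) = -1·(-3, -2, -6), so λ = -1.
Then C^4 v = λ^4·v = (-1)^4·(-3, -2, -6) = 1·(-3, -2, -6) = (-3, -2, -6).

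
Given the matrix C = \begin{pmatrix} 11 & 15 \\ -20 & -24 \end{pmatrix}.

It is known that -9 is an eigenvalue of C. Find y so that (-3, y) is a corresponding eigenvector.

4

We need (C + 9I)v = 0.
C + 9I = [[20, 15], [-20, -15]].
Row 1: (20)·-3 + (15)·y = 0
Row 2: (-20)·-3 + (-15)·y = 0
Solving gives y = 4.
Check: C·(-3, 4) = (27, -36) = -9·(-3, 4).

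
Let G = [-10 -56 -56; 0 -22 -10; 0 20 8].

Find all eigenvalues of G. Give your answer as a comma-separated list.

Compute the characteristic polynomial p(λ) = det(λI - G).
Expanding along the first row, p(λ) = λ^3 + 24λ^2 + 164λ + 240.
Try λ = -12: p(-12) = 0, so -12 is a root.
Factor out (λ + 12): p(λ) = (λ + 12)·(λ^2 + 12λ + 20).
The quadratic factors as (λ + 10)·(λ + 2).
Eigenvalues: -12, -10, -2.

-12, -10, -2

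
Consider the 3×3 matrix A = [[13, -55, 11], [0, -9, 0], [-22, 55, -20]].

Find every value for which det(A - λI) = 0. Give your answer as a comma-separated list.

-9, -9, 2

Compute the characteristic polynomial p(μ) = det(μI - A).
Expanding the 3×3 determinant: p(μ) = μ^3 + 16μ^2 + 45μ - 162.
Since p(2) = 0, μ = 2 is a root.
Factor out (μ - 2): p(μ) = (μ - 2)·(μ^2 + 18μ + 81).
The quadratic factor is (μ + 9)^2.
Eigenvalues: -9, -9, 2.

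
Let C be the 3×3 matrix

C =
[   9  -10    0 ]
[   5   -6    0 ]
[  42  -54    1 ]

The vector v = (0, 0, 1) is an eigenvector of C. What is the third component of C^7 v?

1

First find the eigenvalue: Cv = (0, 0, 1) = 1·(0, 0, 1), so λ = 1.
Then C^7 v = λ^7·v = 1^7·(0, 0, 1) = 1·(0, 0, 1) = (0, 0, 1).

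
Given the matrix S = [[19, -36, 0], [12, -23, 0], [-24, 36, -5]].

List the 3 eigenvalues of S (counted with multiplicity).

-5, -5, 1

Compute the characteristic polynomial p(lambda) = det(lambda·I - S).
Cofactor expansion gives p(lambda) = lambda^3 + 9·lambda^2 + 15·lambda - 25.
Try lambda = -5: p(-5) = 0, so -5 is a root.
Factor out (lambda + 5): p(lambda) = (lambda + 5)·(lambda^2 + 4·lambda - 5).
The quadratic factors as (lambda + 5)·(lambda - 1).
Eigenvalues: -5, -5, 1.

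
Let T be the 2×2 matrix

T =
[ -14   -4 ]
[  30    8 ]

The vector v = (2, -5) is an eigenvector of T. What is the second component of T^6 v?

First find the eigenvalue: Tv = (-8, 20) = -4·(2, -5), so λ = -4.
Then T^6 v = λ^6·v = (-4)^6·(2, -5) = 4096·(2, -5) = (8192, -20480).

-20480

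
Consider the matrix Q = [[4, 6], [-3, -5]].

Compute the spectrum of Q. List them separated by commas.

-2, 1

det(Q - λI) = (4 - λ)(-5 - λ) - (6)·(-3) = λ^2 + λ - 2.
This factors as (λ + 2)·(λ - 1) = 0.
Eigenvalues: -2, 1.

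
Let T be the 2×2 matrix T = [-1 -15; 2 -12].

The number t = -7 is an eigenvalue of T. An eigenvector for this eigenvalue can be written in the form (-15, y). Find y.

We need (T + 7I)v = 0.
T + 7I = [[6, -15], [2, -5]].
Row 1: (6)·-15 + (-15)·y = 0
Row 2: (2)·-15 + (-5)·y = 0
Solving gives y = -6.
Check: T·(-15, -6) = (105, 42) = -7·(-15, -6).

-6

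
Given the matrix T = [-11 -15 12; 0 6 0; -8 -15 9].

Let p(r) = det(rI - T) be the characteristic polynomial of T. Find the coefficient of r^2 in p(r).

The coefficient of r^2 of det(rI - T) is −trace(T).
trace(T) = (-11) + (6) + (9) = 4, so the coefficient is -4.

-4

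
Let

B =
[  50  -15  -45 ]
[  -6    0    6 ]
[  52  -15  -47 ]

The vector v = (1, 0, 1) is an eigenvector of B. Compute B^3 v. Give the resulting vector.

(125, 0, 125)

First find the eigenvalue: Bv = (5, 0, 5) = 5·(1, 0, 1), so λ = 5.
Then B^3 v = λ^3·v = 5^3·(1, 0, 1) = 125·(1, 0, 1) = (125, 0, 125).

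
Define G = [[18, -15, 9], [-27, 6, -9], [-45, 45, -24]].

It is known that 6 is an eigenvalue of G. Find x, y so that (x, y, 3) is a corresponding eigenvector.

We need (G - 6I)v = 0.
G - 6I = [[12, -15, 9], [-27, 0, -9], [-45, 45, -30]].
Row 1: (12)·x + (-15)·y + (9)·3 = 0
Row 2: (-27)·x + (0)·y + (-9)·3 = 0
Row 3: (-45)·x + (45)·y + (-30)·3 = 0
Solving gives x = -1, y = 1.
Check: G·(-1, 1, 3) = (-6, 6, 18) = 6·(-1, 1, 3).

-1, 1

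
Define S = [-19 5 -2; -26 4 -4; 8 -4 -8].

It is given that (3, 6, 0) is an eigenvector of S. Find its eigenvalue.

Compute Sv: S·(3, 6, 0) = (-27, -54, 0).
Since Sv = λv, compare component 1: -27 = λ·3, so λ = -9.

-9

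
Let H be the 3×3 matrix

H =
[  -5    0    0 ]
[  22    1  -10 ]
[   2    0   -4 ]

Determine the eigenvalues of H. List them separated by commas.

-5, -4, 1

Set up det(rI - H) = 0.
Expanding the 3×3 determinant: p(r) = r^3 + 8r^2 + 11r - 20.
Rational-root test: r = 1 gives p(1) = 0.
Dividing by (r - 1) leaves r^2 + 9r + 20.
The quadratic factors as (r + 5)·(r + 4).
Eigenvalues: -5, -4, 1.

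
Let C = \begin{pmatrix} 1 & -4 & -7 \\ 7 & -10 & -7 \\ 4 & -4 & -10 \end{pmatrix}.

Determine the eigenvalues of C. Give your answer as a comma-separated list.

Set up det(lambda·I - C) = 0.
Cofactor expansion gives p(lambda) = lambda^3 + 19·lambda^2 + 108·lambda + 180.
Try lambda = -6: p(-6) = 0, so -6 is a root.
Factor out (lambda + 6): p(lambda) = (lambda + 6)·(lambda^2 + 13·lambda + 30).
The quadratic factors as (lambda + 10)·(lambda + 3).
Eigenvalues: -10, -6, -3.

-10, -6, -3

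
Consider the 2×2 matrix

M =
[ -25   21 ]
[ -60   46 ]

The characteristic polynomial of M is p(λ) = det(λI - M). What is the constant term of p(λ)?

p(λ) = λ^2 - 21λ + 110.
The constant term is 110.

110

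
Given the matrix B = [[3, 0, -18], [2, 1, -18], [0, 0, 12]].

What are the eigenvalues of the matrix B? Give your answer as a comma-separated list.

Set up det(tI - B) = 0.
Expanding along the first row, p(t) = t^3 - 16t^2 + 51t - 36.
Rational-root test: t = 3 gives p(3) = 0.
Dividing by (t - 3) leaves t^2 - 13t + 12.
The quadratic factors as (t - 1)·(t - 12).
Eigenvalues: 1, 3, 12.

1, 3, 12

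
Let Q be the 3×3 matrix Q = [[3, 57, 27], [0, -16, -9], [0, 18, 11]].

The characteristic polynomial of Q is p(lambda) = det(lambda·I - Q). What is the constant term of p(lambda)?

42

p(lambda) = lambda^3 + 2·lambda^2 - 29·lambda + 42.
The constant term is 42.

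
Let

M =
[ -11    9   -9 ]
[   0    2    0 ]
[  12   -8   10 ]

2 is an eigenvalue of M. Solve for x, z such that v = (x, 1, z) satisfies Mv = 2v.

0, 1

We need (M - 2I)v = 0.
M - 2I = [[-13, 9, -9], [0, 0, 0], [12, -8, 8]].
Row 1: (-13)·x + (9)·1 + (-9)·z = 0
Row 2: (0)·x + (0)·1 + (0)·z = 0
Row 3: (12)·x + (-8)·1 + (8)·z = 0
Solving gives x = 0, z = 1.
Check: M·(0, 1, 1) = (0, 2, 2) = 2·(0, 1, 1).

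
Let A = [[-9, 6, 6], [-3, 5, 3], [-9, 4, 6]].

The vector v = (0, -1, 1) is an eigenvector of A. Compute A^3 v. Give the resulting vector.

First find the eigenvalue: Av = (0, -2, 2) = 2·(0, -1, 1), so λ = 2.
Then A^3 v = λ^3·v = 2^3·(0, -1, 1) = 8·(0, -1, 1) = (0, -8, 8).

(0, -8, 8)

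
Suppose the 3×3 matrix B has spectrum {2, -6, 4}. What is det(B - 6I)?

-96

If B has eigenvalues 2, -6, 4, then B - 6I has eigenvalues -4, -12, -2.
det(B - 6I) = (-4) · (-12) · (-2) = -96.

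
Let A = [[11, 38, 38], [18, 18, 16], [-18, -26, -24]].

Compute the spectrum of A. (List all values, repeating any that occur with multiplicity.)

-8, 2, 11

The characteristic polynomial is p(μ) = det(μI - A).
Expanding along the first row, p(μ) = μ^3 - 5μ^2 - 82μ + 176.
Try μ = 2: p(2) = 0, so 2 is a root.
Factor out (μ - 2): p(μ) = (μ - 2)·(μ^2 - 3μ - 88).
The quadratic factors as (μ + 8)·(μ - 11).
Eigenvalues: -8, 2, 11.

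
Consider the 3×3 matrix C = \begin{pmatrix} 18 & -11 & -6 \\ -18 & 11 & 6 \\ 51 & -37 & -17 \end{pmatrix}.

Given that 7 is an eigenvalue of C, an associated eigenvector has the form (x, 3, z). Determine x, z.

We need (C - 7I)v = 0.
C - 7I = [[11, -11, -6], [-18, 4, 6], [51, -37, -24]].
Row 1: (11)·x + (-11)·3 + (-6)·z = 0
Row 2: (-18)·x + (4)·3 + (6)·z = 0
Row 3: (51)·x + (-37)·3 + (-24)·z = 0
Solving gives x = -3, z = -11.
Check: C·(-3, 3, -11) = (-21, 21, -77) = 7·(-3, 3, -11).

-3, -11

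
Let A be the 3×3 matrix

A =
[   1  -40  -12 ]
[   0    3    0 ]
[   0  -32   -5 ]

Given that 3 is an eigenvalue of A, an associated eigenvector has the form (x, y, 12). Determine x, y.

-12, -3

We need (A - 3I)v = 0.
A - 3I = [[-2, -40, -12], [0, 0, 0], [0, -32, -8]].
Row 1: (-2)·x + (-40)·y + (-12)·12 = 0
Row 2: (0)·x + (0)·y + (0)·12 = 0
Row 3: (0)·x + (-32)·y + (-8)·12 = 0
Solving gives x = -12, y = -3.
Check: A·(-12, -3, 12) = (-36, -9, 36) = 3·(-12, -3, 12).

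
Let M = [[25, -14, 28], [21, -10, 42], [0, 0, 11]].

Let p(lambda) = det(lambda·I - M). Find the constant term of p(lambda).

p(lambda) = lambda^3 - 26·lambda^2 + 209·lambda - 484.
The constant term is -484.

-484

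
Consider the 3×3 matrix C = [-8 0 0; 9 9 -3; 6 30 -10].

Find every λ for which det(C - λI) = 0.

-8, -1, 0

Compute the characteristic polynomial p(t) = det(tI - C).
Expanding along the first row, p(t) = t^3 + 9t^2 + 8t.
Since p(0) = 0, t = 0 is a root.
Dividing by t leaves t^2 + 9t + 8.
The quadratic factors as (t + 8)·(t + 1).
Eigenvalues: -8, -1, 0.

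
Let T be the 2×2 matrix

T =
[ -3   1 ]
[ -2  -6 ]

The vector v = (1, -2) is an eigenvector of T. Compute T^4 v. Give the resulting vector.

First find the eigenvalue: Tv = (-5, 10) = -5·(1, -2), so λ = -5.
Then T^4 v = λ^4·v = (-5)^4·(1, -2) = 625·(1, -2) = (625, -1250).

(625, -1250)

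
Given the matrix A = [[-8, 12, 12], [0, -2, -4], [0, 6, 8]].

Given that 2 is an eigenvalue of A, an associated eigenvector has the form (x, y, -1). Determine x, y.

We need (A - 2I)v = 0.
A - 2I = [[-10, 12, 12], [0, -4, -4], [0, 6, 6]].
Row 1: (-10)·x + (12)·y + (12)·-1 = 0
Row 2: (0)·x + (-4)·y + (-4)·-1 = 0
Row 3: (0)·x + (6)·y + (6)·-1 = 0
Solving gives x = 0, y = 1.
Check: A·(0, 1, -1) = (0, 2, -2) = 2·(0, 1, -1).

0, 1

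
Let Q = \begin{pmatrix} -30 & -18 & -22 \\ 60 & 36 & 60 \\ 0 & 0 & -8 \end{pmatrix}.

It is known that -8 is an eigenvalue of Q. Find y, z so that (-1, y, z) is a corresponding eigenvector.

We need (Q + 8I)v = 0.
Q + 8I = [[-22, -18, -22], [60, 44, 60], [0, 0, 0]].
Row 1: (-22)·-1 + (-18)·y + (-22)·z = 0
Row 2: (60)·-1 + (44)·y + (60)·z = 0
Row 3: (0)·-1 + (0)·y + (0)·z = 0
Solving gives y = 0, z = 1.
Check: Q·(-1, 0, 1) = (8, 0, -8) = -8·(-1, 0, 1).

0, 1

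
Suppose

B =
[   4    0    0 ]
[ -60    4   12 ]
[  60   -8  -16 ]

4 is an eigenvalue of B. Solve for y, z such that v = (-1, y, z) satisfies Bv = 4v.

We need (B - 4I)v = 0.
B - 4I = [[0, 0, 0], [-60, 0, 12], [60, -8, -20]].
Row 1: (0)·-1 + (0)·y + (0)·z = 0
Row 2: (-60)·-1 + (0)·y + (12)·z = 0
Row 3: (60)·-1 + (-8)·y + (-20)·z = 0
Solving gives y = 5, z = -5.
Check: B·(-1, 5, -5) = (-4, 20, -20) = 4·(-1, 5, -5).

5, -5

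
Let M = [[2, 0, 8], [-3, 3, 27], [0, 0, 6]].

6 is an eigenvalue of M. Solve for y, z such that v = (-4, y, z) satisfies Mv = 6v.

We need (M - 6I)v = 0.
M - 6I = [[-4, 0, 8], [-3, -3, 27], [0, 0, 0]].
Row 1: (-4)·-4 + (0)·y + (8)·z = 0
Row 2: (-3)·-4 + (-3)·y + (27)·z = 0
Row 3: (0)·-4 + (0)·y + (0)·z = 0
Solving gives y = -14, z = -2.
Check: M·(-4, -14, -2) = (-24, -84, -12) = 6·(-4, -14, -2).

-14, -2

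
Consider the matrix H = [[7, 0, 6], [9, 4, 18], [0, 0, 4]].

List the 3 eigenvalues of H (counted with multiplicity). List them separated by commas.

Set up det(λI - H) = 0.
Expanding along the first row, p(λ) = λ^3 - 15λ^2 + 72λ - 112.
Since p(4) = 0, λ = 4 is a root.
Factor out (λ - 4): p(λ) = (λ - 4)·(λ^2 - 11λ + 28).
The quadratic factors as (λ - 4)·(λ - 7).
Eigenvalues: 4, 4, 7.

4, 4, 7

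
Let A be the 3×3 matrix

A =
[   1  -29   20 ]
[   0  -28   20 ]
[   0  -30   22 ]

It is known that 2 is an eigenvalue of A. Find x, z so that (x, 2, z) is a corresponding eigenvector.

We need (A - 2I)v = 0.
A - 2I = [[-1, -29, 20], [0, -30, 20], [0, -30, 20]].
Row 1: (-1)·x + (-29)·2 + (20)·z = 0
Row 2: (0)·x + (-30)·2 + (20)·z = 0
Row 3: (0)·x + (-30)·2 + (20)·z = 0
Solving gives x = 2, z = 3.
Check: A·(2, 2, 3) = (4, 4, 6) = 2·(2, 2, 3).

2, 3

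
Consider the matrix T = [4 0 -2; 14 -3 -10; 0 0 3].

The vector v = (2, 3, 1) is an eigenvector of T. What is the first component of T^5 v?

486

First find the eigenvalue: Tv = (6, 9, 3) = 3·(2, 3, 1), so λ = 3.
Then T^5 v = λ^5·v = 3^5·(2, 3, 1) = 243·(2, 3, 1) = (486, 729, 243).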